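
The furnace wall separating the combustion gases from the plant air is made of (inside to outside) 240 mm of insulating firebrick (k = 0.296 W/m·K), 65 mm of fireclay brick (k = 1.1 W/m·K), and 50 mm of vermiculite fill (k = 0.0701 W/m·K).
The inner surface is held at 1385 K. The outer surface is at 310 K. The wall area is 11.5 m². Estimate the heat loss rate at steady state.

Treating each layer as a thermal resistance in series:
R_insulating firebrick = L/(kA) = 0.24/(0.296×11.5) = 0.07051 K/W
R_fireclay brick = L/(kA) = 0.065/(1.1×11.5) = 0.005138 K/W
R_vermiculite fill = L/(kA) = 0.05/(0.0701×11.5) = 0.06202 K/W
R_total = 0.1377 K/W
Q = ΔT / R_total = 1075 / 0.1377

Q ≈ 7810 W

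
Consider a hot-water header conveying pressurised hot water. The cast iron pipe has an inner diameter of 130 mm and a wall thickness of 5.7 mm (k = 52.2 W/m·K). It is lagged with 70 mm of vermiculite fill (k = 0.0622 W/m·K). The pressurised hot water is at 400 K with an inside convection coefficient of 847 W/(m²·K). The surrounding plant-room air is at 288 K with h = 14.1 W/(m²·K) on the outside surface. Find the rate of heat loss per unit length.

q′ ≈ 60.7 W/m

For a radial system each layer contributes R = ln(r_out/r_in)/(2πkL); films add R = 1/(hA).
R_inner film = 1/(h_i·2πr₁L) = 1/(847×2π×0.065×1) = 0.002891 K/W
R_cast iron pipe wall = ln(70.7/65)/(2π×52.2×1) = 2.563×10^-4 K/W
R_vermiculite fill = ln(140.7/70.7)/(2π×0.0622×1) = 1.761 K/W
R_outer film = 1/(h_o·2πr_oL) = 1/(14.1×2π×0.1407×1) = 0.08022 K/W
R_total = 1.844 K/W
Q = ΔT/R_total = 112/1.844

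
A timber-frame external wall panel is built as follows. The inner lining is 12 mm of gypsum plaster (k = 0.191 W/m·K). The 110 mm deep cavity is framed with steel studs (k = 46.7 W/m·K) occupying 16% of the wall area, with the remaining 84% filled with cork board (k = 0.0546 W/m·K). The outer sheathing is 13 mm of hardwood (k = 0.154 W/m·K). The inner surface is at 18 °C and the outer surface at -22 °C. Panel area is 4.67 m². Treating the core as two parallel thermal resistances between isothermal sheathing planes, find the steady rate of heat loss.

Sheathing layers in series; stud and cavity paths in parallel between them.
R_inner = 0.012/(0.191×4.67) = 0.01345 K/W
R_stud  = 0.11/(46.7×0.16×4.67) = 0.003152 K/W
R_cav   = 0.11/(0.0546×0.84×4.67) = 0.5136 K/W
1/R_core = 1/R_stud + 1/R_cav → R_core = 0.003133 K/W
R_outer = 0.013/(0.154×4.67) = 0.01808 K/W
R_total = 0.03466 K/W
Q = ΔT/R_total = 40/0.03466

Q ≈ 1150 W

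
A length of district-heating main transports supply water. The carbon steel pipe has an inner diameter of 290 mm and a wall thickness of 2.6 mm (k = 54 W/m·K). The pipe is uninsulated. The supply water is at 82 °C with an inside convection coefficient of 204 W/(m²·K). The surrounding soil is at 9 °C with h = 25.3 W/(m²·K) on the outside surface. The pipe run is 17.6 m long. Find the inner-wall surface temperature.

T ≈ 73.8 °C

For a radial system each layer contributes R = ln(r_out/r_in)/(2πkL); films add R = 1/(hA).
R_inner film = 1/(h_i·2πr₁L) = 1/(204×2π×0.145×17.6) = 3.057×10^-4 K/W
R_carbon steel pipe wall = ln(147.6/145)/(2π×54×17.6) = 2.976×10^-6 K/W
R_outer film = 1/(h_o·2πr_oL) = 1/(25.3×2π×0.1476×17.6) = 0.002422 K/W
R_total = 0.00273 K/W
Q = ΔT/R_total = 73/0.00273
Q = 26700 W
T_interface = T_inner − Q·ΣR(inner→interface) = 82 − 26700×3.057×10^-4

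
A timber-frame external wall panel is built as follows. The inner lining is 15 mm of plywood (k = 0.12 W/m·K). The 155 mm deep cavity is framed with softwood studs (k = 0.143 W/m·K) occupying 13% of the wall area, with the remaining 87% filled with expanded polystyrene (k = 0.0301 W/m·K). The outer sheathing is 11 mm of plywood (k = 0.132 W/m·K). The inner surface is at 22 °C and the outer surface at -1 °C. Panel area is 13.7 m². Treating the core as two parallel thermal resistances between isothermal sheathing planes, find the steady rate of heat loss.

Sheathing layers in series; stud and cavity paths in parallel between them.
R_inner = 0.015/(0.12×13.7) = 0.009124 K/W
R_stud  = 0.155/(0.143×0.13×13.7) = 0.6086 K/W
R_cav   = 0.155/(0.0301×0.87×13.7) = 0.432 K/W
1/R_core = 1/R_stud + 1/R_cav → R_core = 0.2527 K/W
R_outer = 0.011/(0.132×13.7) = 0.006083 K/W
R_total = 0.2679 K/W
Q = ΔT/R_total = 23/0.2679

Q ≈ 85.9 W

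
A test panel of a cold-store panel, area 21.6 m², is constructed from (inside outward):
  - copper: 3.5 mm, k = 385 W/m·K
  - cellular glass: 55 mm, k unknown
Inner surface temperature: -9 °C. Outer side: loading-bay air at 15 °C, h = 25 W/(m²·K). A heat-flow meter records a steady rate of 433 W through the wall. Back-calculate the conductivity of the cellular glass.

k ≈ 0.0475 W/(m·K)

Using the resistance-network approach (series):
R_copper = L/(kA) = 0.0035/(385×21.6) = 4.209×10^-7 K/W
R_outer film = 1/(h_o·A) = 1/(25×21.6) = 0.001852 K/W
Sum of known resistances R_other = 0.001852 K/W
Total R = ΔT/Q = 24/433 = 0.05543 K/W
R_cellular glass = R_total − R_other = 0.05357 K/W
k = L/(R·A) = 0.055/(0.05357×21.6)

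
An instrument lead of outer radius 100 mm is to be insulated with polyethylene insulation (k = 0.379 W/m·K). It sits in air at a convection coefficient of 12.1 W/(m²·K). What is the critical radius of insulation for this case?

For a cylinder r_cr = k/h = 0.379/12.1
r_cr = 31.3 mm; since the bare radius (100 mm) is above r_cr, any added insulation will reduce heat loss.

r_cr ≈ 31.3 mm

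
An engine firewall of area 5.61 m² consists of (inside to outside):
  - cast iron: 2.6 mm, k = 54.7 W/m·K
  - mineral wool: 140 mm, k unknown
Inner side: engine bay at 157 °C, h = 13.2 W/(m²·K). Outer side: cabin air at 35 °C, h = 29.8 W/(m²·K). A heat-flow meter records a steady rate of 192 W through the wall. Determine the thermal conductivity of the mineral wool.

Treating each layer as a thermal resistance in series:
R_inner film = 1/(h_i·A) = 1/(13.2×5.61) = 0.0135 K/W
R_cast iron = L/(kA) = 0.0026/(54.7×5.61) = 8.473×10^-6 K/W
R_outer film = 1/(h_o·A) = 1/(29.8×5.61) = 0.005982 K/W
Sum of known resistances R_other = 0.01949 K/W
Total R = ΔT/Q = 122/192 = 0.6354 K/W
R_mineral wool = R_total − R_other = 0.6159 K/W
k = L/(R·A) = 0.14/(0.6159×5.61)

k ≈ 0.0405 W/(m·K)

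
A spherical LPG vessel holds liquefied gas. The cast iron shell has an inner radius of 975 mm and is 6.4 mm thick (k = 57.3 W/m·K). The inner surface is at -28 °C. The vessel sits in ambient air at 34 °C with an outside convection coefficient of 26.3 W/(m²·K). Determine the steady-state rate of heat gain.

Each spherical layer contributes R = (1/r_i − 1/r_o)/(4πk):
R_cast iron shell = (1/0.975 − 1/0.9814)/(4π×57.3) = 9.289×10^-6 K/W
R_outer film = 1/(h·4πr_o²) = 1/(26.3×4π×0.9814²) = 0.003142 K/W
R_total = 0.003151 K/W
Q = ΔT/R_total = 62/0.003151

Q ≈ 19700 W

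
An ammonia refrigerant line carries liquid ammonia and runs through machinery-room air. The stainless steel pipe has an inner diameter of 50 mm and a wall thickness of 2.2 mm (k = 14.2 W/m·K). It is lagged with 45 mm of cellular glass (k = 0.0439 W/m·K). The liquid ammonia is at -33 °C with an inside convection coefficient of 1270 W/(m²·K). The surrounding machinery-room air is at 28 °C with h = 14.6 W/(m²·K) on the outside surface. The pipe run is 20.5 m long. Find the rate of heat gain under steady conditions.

Q ≈ 338 W

Cylindrical conduction, so R = ln(r₂/r₁)/(2πkL) per layer, in series:
R_inner film = 1/(h_i·2πr₁L) = 1/(1270×2π×0.025×20.5) = 2.445×10^-4 K/W
R_stainless steel pipe wall = ln(27.2/25)/(2π×14.2×20.5) = 4.611×10^-5 K/W
R_cellular glass = ln(72.2/27.2)/(2π×0.0439×20.5) = 0.1726 K/W
R_outer film = 1/(h_o·2πr_oL) = 1/(14.6×2π×0.0722×20.5) = 0.007365 K/W
R_total = 0.1803 K/W
Q = ΔT/R_total = 61/0.1803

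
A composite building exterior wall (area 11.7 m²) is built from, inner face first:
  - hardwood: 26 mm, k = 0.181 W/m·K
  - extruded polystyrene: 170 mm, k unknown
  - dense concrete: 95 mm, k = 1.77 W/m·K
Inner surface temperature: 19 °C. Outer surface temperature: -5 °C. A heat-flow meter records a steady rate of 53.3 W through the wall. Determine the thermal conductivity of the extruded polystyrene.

Treating each layer as a thermal resistance in series:
R_hardwood = L/(kA) = 0.026/(0.181×11.7) = 0.01228 K/W
R_dense concrete = L/(kA) = 0.095/(1.77×11.7) = 0.004587 K/W
Sum of known resistances R_other = 0.01686 K/W
Total R = ΔT/Q = 24/53.3 = 0.4503 K/W
R_extruded polystyrene = R_total − R_other = 0.4334 K/W
k = L/(R·A) = 0.17/(0.4334×11.7)

k ≈ 0.0335 W/(m·K)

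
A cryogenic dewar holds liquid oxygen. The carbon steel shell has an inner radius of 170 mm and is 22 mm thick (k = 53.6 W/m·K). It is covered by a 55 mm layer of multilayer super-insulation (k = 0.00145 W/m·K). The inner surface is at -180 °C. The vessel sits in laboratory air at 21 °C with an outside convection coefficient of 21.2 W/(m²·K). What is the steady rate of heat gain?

Q ≈ 3.15 W

Radial (spherical) resistances in series:
R_carbon steel shell = (1/0.17 − 1/0.192)/(4π×53.6) = 0.001001 K/W
R_multilayer super-insulation = (1/0.192 − 1/0.247)/(4π×0.00145) = 63.65 K/W
R_outer film = 1/(h·4πr_o²) = 1/(21.2×4π×0.247²) = 0.06153 K/W
R_total = 63.71 K/W
Q = ΔT/R_total = 201/63.71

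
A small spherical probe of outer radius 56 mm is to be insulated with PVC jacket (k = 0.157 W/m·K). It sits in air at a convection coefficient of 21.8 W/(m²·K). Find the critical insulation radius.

r_cr ≈ 14.4 mm

For a sphere r_cr = 2k/h = 2×0.157/21.8
r_cr = 14.4 mm; since the bare radius (56 mm) is above r_cr, any added insulation will reduce heat loss.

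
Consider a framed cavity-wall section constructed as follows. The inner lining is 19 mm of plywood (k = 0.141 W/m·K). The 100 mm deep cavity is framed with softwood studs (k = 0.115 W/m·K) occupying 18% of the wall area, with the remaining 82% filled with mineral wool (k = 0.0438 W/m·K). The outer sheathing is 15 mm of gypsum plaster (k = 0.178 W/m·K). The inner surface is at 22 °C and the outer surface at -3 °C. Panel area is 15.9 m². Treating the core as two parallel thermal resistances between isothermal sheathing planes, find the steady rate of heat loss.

Q ≈ 200 W

Sheathing layers in series; stud and cavity paths in parallel between them.
R_inner = 0.019/(0.141×15.9) = 0.008475 K/W
R_stud  = 0.1/(0.115×0.18×15.9) = 0.3038 K/W
R_cav   = 0.1/(0.0438×0.82×15.9) = 0.1751 K/W
1/R_core = 1/R_stud + 1/R_cav → R_core = 0.1111 K/W
R_outer = 0.015/(0.178×15.9) = 0.0053 K/W
R_total = 0.1249 K/W
Q = ΔT/R_total = 25/0.1249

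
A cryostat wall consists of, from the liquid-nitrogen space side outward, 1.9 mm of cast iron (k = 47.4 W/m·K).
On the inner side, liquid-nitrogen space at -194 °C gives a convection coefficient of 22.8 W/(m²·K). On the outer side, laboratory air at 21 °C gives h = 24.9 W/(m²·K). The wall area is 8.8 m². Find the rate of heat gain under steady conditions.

Q ≈ 22500 W

Model the wall as resistances in series:
R_inner film = 1/(h_i·A) = 1/(22.8×8.8) = 0.004984 K/W
R_cast iron = L/(kA) = 0.0019/(47.4×8.8) = 4.555×10^-6 K/W
R_outer film = 1/(h_o·A) = 1/(24.9×8.8) = 0.004564 K/W
R_total = 0.009552 K/W
Q = ΔT / R_total = 215 / 0.009552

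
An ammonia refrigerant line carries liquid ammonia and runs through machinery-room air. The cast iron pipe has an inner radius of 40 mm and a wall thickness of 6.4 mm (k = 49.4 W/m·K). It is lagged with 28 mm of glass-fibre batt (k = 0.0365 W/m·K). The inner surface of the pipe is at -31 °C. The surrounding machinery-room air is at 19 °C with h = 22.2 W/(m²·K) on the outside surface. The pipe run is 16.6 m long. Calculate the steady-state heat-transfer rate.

Per-layer cylindrical resistances, series-summed:
R_cast iron pipe wall = ln(46.4/40)/(2π×49.4×16.6) = 2.881×10^-5 K/W
R_glass-fibre batt = ln(74.4/46.4)/(2π×0.0365×16.6) = 0.124 K/W
R_outer film = 1/(h_o·2πr_oL) = 1/(22.2×2π×0.0744×16.6) = 0.005805 K/W
R_total = 0.1299 K/W
Q = ΔT/R_total = 50/0.1299

Q ≈ 385 W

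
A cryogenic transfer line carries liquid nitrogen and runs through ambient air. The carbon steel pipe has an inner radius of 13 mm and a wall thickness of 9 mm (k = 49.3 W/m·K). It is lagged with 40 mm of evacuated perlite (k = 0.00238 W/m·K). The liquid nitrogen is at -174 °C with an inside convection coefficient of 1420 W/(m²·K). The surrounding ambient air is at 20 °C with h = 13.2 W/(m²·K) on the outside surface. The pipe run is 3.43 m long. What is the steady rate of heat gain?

Treating each annulus and film as a series resistance:
R_inner film = 1/(h_i·2πr₁L) = 1/(1420×2π×0.013×3.43) = 0.002514 K/W
R_carbon steel pipe wall = ln(22/13)/(2π×49.3×3.43) = 4.952×10^-4 K/W
R_evacuated perlite = ln(62/22)/(2π×0.00238×3.43) = 20.2 K/W
R_outer film = 1/(h_o·2πr_oL) = 1/(13.2×2π×0.062×3.43) = 0.0567 K/W
R_total = 20.26 K/W
Q = ΔT/R_total = 194/20.26

Q ≈ 9.58 W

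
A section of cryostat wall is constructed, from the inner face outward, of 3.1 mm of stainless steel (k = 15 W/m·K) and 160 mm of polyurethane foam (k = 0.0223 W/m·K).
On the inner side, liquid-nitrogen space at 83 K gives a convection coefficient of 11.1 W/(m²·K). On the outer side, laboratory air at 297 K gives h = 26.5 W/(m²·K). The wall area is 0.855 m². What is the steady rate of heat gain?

Model the wall as resistances in series:
R_inner film = 1/(h_i·A) = 1/(11.1×0.855) = 0.1054 K/W
R_stainless steel = L/(kA) = 0.0031/(15×0.855) = 2.417×10^-4 K/W
R_polyurethane foam = L/(kA) = 0.16/(0.0223×0.855) = 8.392 K/W
R_outer film = 1/(h_o·A) = 1/(26.5×0.855) = 0.04414 K/W
R_total = 8.541 K/W
Q = ΔT / R_total = 214 / 8.541

Q ≈ 25.1 W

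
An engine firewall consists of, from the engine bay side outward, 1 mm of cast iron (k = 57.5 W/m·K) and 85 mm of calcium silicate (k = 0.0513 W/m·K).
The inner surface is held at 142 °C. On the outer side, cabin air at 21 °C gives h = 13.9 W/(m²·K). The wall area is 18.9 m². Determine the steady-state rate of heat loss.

Series thermal resistances:
R_cast iron = L/(kA) = 0.001/(57.5×18.9) = 9.202×10^-7 K/W
R_calcium silicate = L/(kA) = 0.085/(0.0513×18.9) = 0.08767 K/W
R_outer film = 1/(h_o·A) = 1/(13.9×18.9) = 0.003806 K/W
R_total = 0.09148 K/W
Q = ΔT / R_total = 121 / 0.09148

Q ≈ 1320 W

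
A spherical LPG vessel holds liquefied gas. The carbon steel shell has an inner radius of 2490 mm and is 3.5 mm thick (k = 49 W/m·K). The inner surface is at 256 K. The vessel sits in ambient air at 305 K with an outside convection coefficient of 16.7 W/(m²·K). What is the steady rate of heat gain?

Q ≈ 63900 W

Spherical conduction: R = (1/r_in − 1/r_out)/(4πk) per layer; series-sum.
R_carbon steel shell = (1/2.49 − 1/2.4935)/(4π×49) = 9.155×10^-7 K/W
R_outer film = 1/(h·4πr_o²) = 1/(16.7×4π×2.4935²) = 7.664×10^-4 K/W
R_total = 7.673×10^-4 K/W
Q = ΔT/R_total = 49/7.673×10^-4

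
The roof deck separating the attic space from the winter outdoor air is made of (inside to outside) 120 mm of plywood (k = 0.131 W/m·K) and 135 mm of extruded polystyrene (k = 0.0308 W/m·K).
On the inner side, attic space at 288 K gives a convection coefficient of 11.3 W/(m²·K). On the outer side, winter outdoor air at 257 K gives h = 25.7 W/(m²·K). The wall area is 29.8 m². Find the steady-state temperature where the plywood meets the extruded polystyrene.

T ≈ 282 K

Using the resistance-network approach (series):
R_inner film = 1/(h_i·A) = 1/(11.3×29.8) = 0.00297 K/W
R_plywood = L/(kA) = 0.12/(0.131×29.8) = 0.03074 K/W
R_extruded polystyrene = L/(kA) = 0.135/(0.0308×29.8) = 0.1471 K/W
R_outer film = 1/(h_o·A) = 1/(25.7×29.8) = 0.001306 K/W
R_total = 0.1821 K/W;  Q = ΔT/R_total = 31/0.1821 = 170.2 W
T_interface = T_inner − Q·ΣR(inner→interface) = 288 − 170×0.03371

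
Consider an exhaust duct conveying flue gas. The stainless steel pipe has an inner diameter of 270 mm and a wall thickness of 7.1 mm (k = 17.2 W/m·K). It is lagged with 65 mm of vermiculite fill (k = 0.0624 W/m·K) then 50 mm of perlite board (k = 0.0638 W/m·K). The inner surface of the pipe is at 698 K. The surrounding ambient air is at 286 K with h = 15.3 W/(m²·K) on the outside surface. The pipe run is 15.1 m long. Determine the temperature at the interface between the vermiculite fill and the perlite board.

T ≈ 441 K

Cylindrical conduction, so R = ln(r₂/r₁)/(2πkL) per layer, in series:
R_stainless steel pipe wall = ln(142.1/135)/(2π×17.2×15.1) = 3.141×10^-5 K/W
R_vermiculite fill = ln(207.1/142.1)/(2π×0.0624×15.1) = 0.06362 K/W
R_perlite board = ln(257.1/207.1)/(2π×0.0638×15.1) = 0.03573 K/W
R_outer film = 1/(h_o·2πr_oL) = 1/(15.3×2π×0.2571×15.1) = 0.002679 K/W
R_total = 0.1021 K/W
Q = ΔT/R_total = 412/0.1021
Q = 4040 W
T_interface = T_inner − Q·ΣR(inner→interface) = 698 − 4040×0.06366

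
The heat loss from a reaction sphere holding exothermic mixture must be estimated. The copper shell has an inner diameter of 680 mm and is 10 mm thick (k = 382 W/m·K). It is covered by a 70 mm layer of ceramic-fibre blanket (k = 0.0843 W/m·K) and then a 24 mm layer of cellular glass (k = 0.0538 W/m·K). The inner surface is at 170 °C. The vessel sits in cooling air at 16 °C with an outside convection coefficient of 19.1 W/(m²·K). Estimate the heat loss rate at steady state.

Q ≈ 233 W

Spherical conduction: R = (1/r_in − 1/r_out)/(4πk) per layer; series-sum.
R_copper shell = (1/0.34 − 1/0.35)/(4π×382) = 1.751×10^-5 K/W
R_ceramic-fibre blanket = (1/0.35 − 1/0.42)/(4π×0.0843) = 0.4495 K/W
R_cellular glass = (1/0.42 − 1/0.444)/(4π×0.0538) = 0.1904 K/W
R_outer film = 1/(h·4πr_o²) = 1/(19.1×4π×0.444²) = 0.02113 K/W
R_total = 0.661 K/W
Q = ΔT/R_total = 154/0.661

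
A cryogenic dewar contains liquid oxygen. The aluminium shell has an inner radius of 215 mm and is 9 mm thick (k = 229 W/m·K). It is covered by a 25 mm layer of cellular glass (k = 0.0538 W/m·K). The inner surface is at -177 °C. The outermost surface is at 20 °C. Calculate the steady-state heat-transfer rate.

Q ≈ 297 W

Spherical conduction: R = (1/r_in − 1/r_out)/(4πk) per layer; series-sum.
R_aluminium shell = (1/0.215 − 1/0.224)/(4π×229) = 6.494×10^-5 K/W
R_cellular glass = (1/0.224 − 1/0.249)/(4π×0.0538) = 0.663 K/W
R_total = 0.663 K/W
Q = ΔT/R_total = 197/0.663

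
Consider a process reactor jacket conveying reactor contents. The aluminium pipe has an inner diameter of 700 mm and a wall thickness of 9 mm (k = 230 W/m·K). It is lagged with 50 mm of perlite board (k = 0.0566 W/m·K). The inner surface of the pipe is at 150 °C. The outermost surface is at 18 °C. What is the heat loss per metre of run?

Treating each annulus and film as a series resistance:
R_aluminium pipe wall = ln(359/350)/(2π×230×1) = 1.757×10^-5 K/W
R_perlite board = ln(409/359)/(2π×0.0566×1) = 0.3667 K/W
R_total = 0.3667 K/W
Q = ΔT/R_total = 132/0.3667

q′ ≈ 360 W/m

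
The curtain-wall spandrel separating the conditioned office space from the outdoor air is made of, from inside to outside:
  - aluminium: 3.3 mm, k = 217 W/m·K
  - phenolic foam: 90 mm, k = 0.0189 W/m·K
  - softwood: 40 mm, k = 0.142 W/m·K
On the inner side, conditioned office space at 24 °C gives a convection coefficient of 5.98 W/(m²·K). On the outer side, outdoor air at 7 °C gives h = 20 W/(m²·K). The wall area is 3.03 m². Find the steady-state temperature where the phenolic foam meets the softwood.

T ≈ 8.07 °C

Series thermal resistances:
R_inner film = 1/(h_i·A) = 1/(5.98×3.03) = 0.05519 K/W
R_aluminium = L/(kA) = 0.0033/(217×3.03) = 5.019×10^-6 K/W
R_phenolic foam = L/(kA) = 0.09/(0.0189×3.03) = 1.572 K/W
R_softwood = L/(kA) = 0.04/(0.142×3.03) = 0.09297 K/W
R_outer film = 1/(h_o·A) = 1/(20×3.03) = 0.0165 K/W
R_total = 1.736 K/W;  Q = ΔT/R_total = 17/1.736 = 9.791 W
T_interface = T_inner − Q·ΣR(inner→interface) = 24 − 9.79×1.627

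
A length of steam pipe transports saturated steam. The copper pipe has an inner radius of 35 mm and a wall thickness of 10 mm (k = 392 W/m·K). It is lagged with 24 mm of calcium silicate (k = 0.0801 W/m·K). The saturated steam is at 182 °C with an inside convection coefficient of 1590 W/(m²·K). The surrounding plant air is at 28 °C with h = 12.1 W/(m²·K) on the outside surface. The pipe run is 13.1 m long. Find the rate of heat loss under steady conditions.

For a radial system each layer contributes R = ln(r_out/r_in)/(2πkL); films add R = 1/(hA).
R_inner film = 1/(h_i·2πr₁L) = 1/(1590×2π×0.035×13.1) = 2.183×10^-4 K/W
R_copper pipe wall = ln(45/35)/(2π×392×13.1) = 7.789×10^-6 K/W
R_calcium silicate = ln(69/45)/(2π×0.0801×13.1) = 0.06483 K/W
R_outer film = 1/(h_o·2πr_oL) = 1/(12.1×2π×0.069×13.1) = 0.01455 K/W
R_total = 0.07961 K/W
Q = ΔT/R_total = 154/0.07961

Q ≈ 1930 W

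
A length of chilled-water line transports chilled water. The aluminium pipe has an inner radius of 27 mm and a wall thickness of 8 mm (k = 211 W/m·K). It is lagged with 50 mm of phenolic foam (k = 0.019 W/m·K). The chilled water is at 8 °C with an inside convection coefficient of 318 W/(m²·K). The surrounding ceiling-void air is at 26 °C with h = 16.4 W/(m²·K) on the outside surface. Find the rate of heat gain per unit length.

q′ ≈ 2.38 W/m

Per-layer cylindrical resistances, series-summed:
R_inner film = 1/(h_i·2πr₁L) = 1/(318×2π×0.027×1) = 0.01854 K/W
R_aluminium pipe wall = ln(35/27)/(2π×211×1) = 1.957×10^-4 K/W
R_phenolic foam = ln(85/35)/(2π×0.019×1) = 7.433 K/W
R_outer film = 1/(h_o·2πr_oL) = 1/(16.4×2π×0.085×1) = 0.1142 K/W
R_total = 7.565 K/W
Q = ΔT/R_total = 18/7.565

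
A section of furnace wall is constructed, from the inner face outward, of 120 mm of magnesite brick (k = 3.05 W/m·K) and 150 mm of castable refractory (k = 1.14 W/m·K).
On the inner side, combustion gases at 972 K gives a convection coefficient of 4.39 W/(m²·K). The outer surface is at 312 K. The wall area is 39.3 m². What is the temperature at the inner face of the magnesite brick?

T ≈ 595 K

Series thermal resistances:
R_inner film = 1/(h_i·A) = 1/(4.39×39.3) = 0.005796 K/W
R_magnesite brick = L/(kA) = 0.12/(3.05×39.3) = 0.001001 K/W
R_castable refractory = L/(kA) = 0.15/(1.14×39.3) = 0.003348 K/W
R_total = 0.01015 K/W;  Q = ΔT/R_total = 660/0.01015 = 65050 W
T_interface = T_inner − Q·ΣR(inner→interface) = 972 − 65100×0.005796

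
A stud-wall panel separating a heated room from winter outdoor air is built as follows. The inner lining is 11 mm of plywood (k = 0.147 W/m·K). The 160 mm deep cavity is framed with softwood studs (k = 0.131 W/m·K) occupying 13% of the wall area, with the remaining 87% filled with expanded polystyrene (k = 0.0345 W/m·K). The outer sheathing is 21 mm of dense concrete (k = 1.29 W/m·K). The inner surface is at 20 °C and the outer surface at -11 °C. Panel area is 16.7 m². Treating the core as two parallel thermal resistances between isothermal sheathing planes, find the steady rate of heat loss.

Q ≈ 148 W

Sheathing layers in series; stud and cavity paths in parallel between them.
R_inner = 0.011/(0.147×16.7) = 0.004481 K/W
R_stud  = 0.16/(0.131×0.13×16.7) = 0.5626 K/W
R_cav   = 0.16/(0.0345×0.87×16.7) = 0.3192 K/W
1/R_core = 1/R_stud + 1/R_cav → R_core = 0.2037 K/W
R_outer = 0.021/(1.29×16.7) = 9.748×10^-4 K/W
R_total = 0.2091 K/W
Q = ΔT/R_total = 31/0.2091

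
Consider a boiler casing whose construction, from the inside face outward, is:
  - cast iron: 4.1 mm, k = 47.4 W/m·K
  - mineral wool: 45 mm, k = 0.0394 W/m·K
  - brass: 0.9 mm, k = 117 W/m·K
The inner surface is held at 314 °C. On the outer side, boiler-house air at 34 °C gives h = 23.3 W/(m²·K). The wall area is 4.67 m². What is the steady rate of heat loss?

Q ≈ 1100 W

Thermal resistances in series:
R_cast iron = L/(kA) = 0.0041/(47.4×4.67) = 1.852×10^-5 K/W
R_mineral wool = L/(kA) = 0.045/(0.0394×4.67) = 0.2446 K/W
R_brass = L/(kA) = 0.0009/(117×4.67) = 1.647×10^-6 K/W
R_outer film = 1/(h_o·A) = 1/(23.3×4.67) = 0.00919 K/W
R_total = 0.2538 K/W
Q = ΔT / R_total = 280 / 0.2538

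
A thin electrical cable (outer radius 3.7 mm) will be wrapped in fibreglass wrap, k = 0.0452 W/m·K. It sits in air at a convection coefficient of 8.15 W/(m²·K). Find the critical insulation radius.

r_cr ≈ 5.55 mm

For a cylinder r_cr = k/h = 0.0452/8.15
r_cr = 5.55 mm; since the bare radius (3.7 mm) is below r_cr, adding a thin layer of insulation will *increase* heat loss.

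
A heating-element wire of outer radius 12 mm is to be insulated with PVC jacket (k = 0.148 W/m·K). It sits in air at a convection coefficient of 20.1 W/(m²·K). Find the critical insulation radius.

r_cr ≈ 7.36 mm

For a cylinder r_cr = k/h = 0.148/20.1
r_cr = 7.36 mm; since the bare radius (12 mm) is above r_cr, any added insulation will reduce heat loss.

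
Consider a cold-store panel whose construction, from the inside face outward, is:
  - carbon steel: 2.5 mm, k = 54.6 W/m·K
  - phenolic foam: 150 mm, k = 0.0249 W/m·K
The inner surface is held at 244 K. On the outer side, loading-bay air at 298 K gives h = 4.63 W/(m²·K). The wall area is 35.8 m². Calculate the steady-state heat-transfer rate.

Model the wall as resistances in series:
R_carbon steel = L/(kA) = 0.0025/(54.6×35.8) = 1.279×10^-6 K/W
R_phenolic foam = L/(kA) = 0.15/(0.0249×35.8) = 0.1683 K/W
R_outer film = 1/(h_o·A) = 1/(4.63×35.8) = 0.006033 K/W
R_total = 0.1743 K/W
Q = ΔT / R_total = 54 / 0.1743

Q ≈ 310 W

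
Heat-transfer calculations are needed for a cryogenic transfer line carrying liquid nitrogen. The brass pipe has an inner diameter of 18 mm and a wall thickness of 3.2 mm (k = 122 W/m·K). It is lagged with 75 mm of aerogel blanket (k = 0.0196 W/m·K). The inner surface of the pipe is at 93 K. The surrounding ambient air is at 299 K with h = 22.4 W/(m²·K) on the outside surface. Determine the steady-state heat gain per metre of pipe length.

q′ ≈ 12.8 W/m

Treating each annulus and film as a series resistance:
R_brass pipe wall = ln(12.2/9)/(2π×122×1) = 3.969×10^-4 K/W
R_aerogel blanket = ln(87.2/12.2)/(2π×0.0196×1) = 15.97 K/W
R_outer film = 1/(h_o·2πr_oL) = 1/(22.4×2π×0.0872×1) = 0.08148 K/W
R_total = 16.05 K/W
Q = ΔT/R_total = 206/16.05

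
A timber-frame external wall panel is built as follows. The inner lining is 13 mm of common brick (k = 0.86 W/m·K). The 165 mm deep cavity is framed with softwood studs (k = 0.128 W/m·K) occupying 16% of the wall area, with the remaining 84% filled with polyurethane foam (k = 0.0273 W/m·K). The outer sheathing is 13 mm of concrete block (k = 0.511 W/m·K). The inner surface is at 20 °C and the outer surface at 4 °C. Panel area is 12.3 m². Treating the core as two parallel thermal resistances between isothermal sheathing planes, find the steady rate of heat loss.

Q ≈ 51.2 W

Sheathing layers in series; stud and cavity paths in parallel between them.
R_inner = 0.013/(0.86×12.3) = 0.001229 K/W
R_stud  = 0.165/(0.128×0.16×12.3) = 0.655 K/W
R_cav   = 0.165/(0.0273×0.84×12.3) = 0.585 K/W
1/R_core = 1/R_stud + 1/R_cav → R_core = 0.309 K/W
R_outer = 0.013/(0.511×12.3) = 0.002068 K/W
R_total = 0.3123 K/W
Q = ΔT/R_total = 16/0.3123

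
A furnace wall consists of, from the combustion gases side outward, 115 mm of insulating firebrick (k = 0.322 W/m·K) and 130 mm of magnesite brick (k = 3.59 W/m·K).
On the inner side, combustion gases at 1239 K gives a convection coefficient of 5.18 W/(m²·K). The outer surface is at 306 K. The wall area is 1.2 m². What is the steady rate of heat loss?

Q ≈ 1910 W

Treating each layer as a thermal resistance in series:
R_inner film = 1/(h_i·A) = 1/(5.18×1.2) = 0.1609 K/W
R_insulating firebrick = L/(kA) = 0.115/(0.322×1.2) = 0.2976 K/W
R_magnesite brick = L/(kA) = 0.13/(3.59×1.2) = 0.03018 K/W
R_total = 0.4887 K/W
Q = ΔT / R_total = 933 / 0.4887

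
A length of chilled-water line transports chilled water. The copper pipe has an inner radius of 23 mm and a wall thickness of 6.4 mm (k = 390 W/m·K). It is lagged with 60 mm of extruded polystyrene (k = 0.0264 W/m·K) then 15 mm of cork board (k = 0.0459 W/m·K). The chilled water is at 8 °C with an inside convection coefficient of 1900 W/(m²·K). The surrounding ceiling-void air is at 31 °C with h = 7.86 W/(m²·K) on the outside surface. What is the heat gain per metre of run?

q′ ≈ 3.09 W/m

Cylindrical conduction, so R = ln(r₂/r₁)/(2πkL) per layer, in series:
R_inner film = 1/(h_i·2πr₁L) = 1/(1900×2π×0.023×1) = 0.003642 K/W
R_copper pipe wall = ln(29.4/23)/(2π×390×1) = 1.002×10^-4 K/W
R_extruded polystyrene = ln(89.4/29.4)/(2π×0.0264×1) = 6.705 K/W
R_cork board = ln(104.4/89.4)/(2π×0.0459×1) = 0.5378 K/W
R_outer film = 1/(h_o·2πr_oL) = 1/(7.86×2π×0.1044×1) = 0.194 K/W
R_total = 7.44 K/W
Q = ΔT/R_total = 23/7.44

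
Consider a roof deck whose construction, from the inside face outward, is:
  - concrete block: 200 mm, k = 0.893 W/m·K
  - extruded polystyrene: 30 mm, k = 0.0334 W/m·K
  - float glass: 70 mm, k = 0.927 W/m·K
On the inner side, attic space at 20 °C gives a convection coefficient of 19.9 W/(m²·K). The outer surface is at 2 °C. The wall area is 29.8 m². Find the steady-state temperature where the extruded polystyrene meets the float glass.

T ≈ 3.09 °C

Series thermal resistances:
R_inner film = 1/(h_i·A) = 1/(19.9×29.8) = 0.001686 K/W
R_concrete block = L/(kA) = 0.2/(0.893×29.8) = 0.007516 K/W
R_extruded polystyrene = L/(kA) = 0.03/(0.0334×29.8) = 0.03014 K/W
R_float glass = L/(kA) = 0.07/(0.927×29.8) = 0.002534 K/W
R_total = 0.04188 K/W;  Q = ΔT/R_total = 18/0.04188 = 429.8 W
T_interface = T_inner − Q·ΣR(inner→interface) = 20 − 430×0.03934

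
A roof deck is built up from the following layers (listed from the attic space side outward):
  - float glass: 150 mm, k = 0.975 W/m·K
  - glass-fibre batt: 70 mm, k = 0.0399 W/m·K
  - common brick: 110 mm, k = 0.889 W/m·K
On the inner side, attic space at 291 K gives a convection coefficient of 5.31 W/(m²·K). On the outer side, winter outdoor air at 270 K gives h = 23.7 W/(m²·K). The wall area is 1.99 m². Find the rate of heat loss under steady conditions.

Model the wall as resistances in series:
R_inner film = 1/(h_i·A) = 1/(5.31×1.99) = 0.09464 K/W
R_float glass = L/(kA) = 0.15/(0.975×1.99) = 0.07731 K/W
R_glass-fibre batt = L/(kA) = 0.07/(0.0399×1.99) = 0.8816 K/W
R_common brick = L/(kA) = 0.11/(0.889×1.99) = 0.06218 K/W
R_outer film = 1/(h_o·A) = 1/(23.7×1.99) = 0.0212 K/W
R_total = 1.137 K/W
Q = ΔT / R_total = 21 / 1.137

Q ≈ 18.5 W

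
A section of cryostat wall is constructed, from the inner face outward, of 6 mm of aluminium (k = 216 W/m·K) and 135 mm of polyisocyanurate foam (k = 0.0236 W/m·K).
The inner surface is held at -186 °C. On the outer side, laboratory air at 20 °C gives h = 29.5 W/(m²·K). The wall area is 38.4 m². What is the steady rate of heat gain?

Q ≈ 1370 W

Using the resistance-network approach (series):
R_aluminium = L/(kA) = 0.006/(216×38.4) = 7.234×10^-7 K/W
R_polyisocyanurate foam = L/(kA) = 0.135/(0.0236×38.4) = 0.149 K/W
R_outer film = 1/(h_o·A) = 1/(29.5×38.4) = 8.828×10^-4 K/W
R_total = 0.1499 K/W
Q = ΔT / R_total = 206 / 0.1499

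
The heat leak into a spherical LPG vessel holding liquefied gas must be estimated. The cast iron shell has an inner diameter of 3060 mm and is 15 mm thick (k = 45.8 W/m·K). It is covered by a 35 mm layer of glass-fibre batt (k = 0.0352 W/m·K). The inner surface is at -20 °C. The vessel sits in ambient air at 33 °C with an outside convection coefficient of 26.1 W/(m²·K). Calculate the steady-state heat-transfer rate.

Q ≈ 1580 W

Radial (spherical) resistances in series:
R_cast iron shell = (1/1.53 − 1/1.545)/(4π×45.8) = 1.103×10^-5 K/W
R_glass-fibre batt = (1/1.545 − 1/1.58)/(4π×0.0352) = 0.03241 K/W
R_outer film = 1/(h·4πr_o²) = 1/(26.1×4π×1.58²) = 0.001221 K/W
R_total = 0.03365 K/W
Q = ΔT/R_total = 53/0.03365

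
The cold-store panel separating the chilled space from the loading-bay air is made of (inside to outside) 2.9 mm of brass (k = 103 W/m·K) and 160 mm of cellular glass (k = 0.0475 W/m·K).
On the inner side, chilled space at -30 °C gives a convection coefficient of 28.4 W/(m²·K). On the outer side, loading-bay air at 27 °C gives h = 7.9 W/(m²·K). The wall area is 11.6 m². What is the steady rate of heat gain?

Q ≈ 187 W

Using the resistance-network approach (series):
R_inner film = 1/(h_i·A) = 1/(28.4×11.6) = 0.003035 K/W
R_brass = L/(kA) = 0.0029/(103×11.6) = 2.427×10^-6 K/W
R_cellular glass = L/(kA) = 0.16/(0.0475×11.6) = 0.2904 K/W
R_outer film = 1/(h_o·A) = 1/(7.9×11.6) = 0.01091 K/W
R_total = 0.3043 K/W
Q = ΔT / R_total = 57 / 0.3043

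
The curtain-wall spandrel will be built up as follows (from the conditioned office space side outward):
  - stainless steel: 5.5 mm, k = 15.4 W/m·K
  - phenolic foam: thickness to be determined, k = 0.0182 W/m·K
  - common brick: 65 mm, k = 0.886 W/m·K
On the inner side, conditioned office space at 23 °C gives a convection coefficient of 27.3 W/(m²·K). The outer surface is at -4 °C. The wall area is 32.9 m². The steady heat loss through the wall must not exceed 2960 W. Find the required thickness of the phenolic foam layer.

L ≈ 3.45 mm

Treating each layer as a thermal resistance in series:
R_inner film = 1/(h_i·A) = 1/(27.3×32.9) = 0.001113 K/W
R_stainless steel = L/(kA) = 0.0055/(15.4×32.9) = 1.086×10^-5 K/W
R_common brick = L/(kA) = 0.065/(0.886×32.9) = 0.00223 K/W
Sum of the known resistances R_other = 0.003354 K/W
Required total resistance R_tot = ΔT/Q_allow = 27/2960 = 0.009122 K/W
R_phenolic foam = R_tot − R_other = 0.005767 K/W
L = R·k·A = 0.005767×0.0182×32.9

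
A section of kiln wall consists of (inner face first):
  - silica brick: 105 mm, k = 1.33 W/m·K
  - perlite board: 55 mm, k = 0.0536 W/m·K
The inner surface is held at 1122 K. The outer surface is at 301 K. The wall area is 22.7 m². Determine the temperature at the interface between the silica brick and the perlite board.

Treating each layer as a thermal resistance in series:
R_silica brick = L/(kA) = 0.105/(1.33×22.7) = 0.003478 K/W
R_perlite board = L/(kA) = 0.055/(0.0536×22.7) = 0.0452 K/W
R_total = 0.04868 K/W;  Q = ΔT/R_total = 821/0.04868 = 16860 W
T_interface = T_inner − Q·ΣR(inner→interface) = 1122 − 16900×0.003478

T ≈ 1060 K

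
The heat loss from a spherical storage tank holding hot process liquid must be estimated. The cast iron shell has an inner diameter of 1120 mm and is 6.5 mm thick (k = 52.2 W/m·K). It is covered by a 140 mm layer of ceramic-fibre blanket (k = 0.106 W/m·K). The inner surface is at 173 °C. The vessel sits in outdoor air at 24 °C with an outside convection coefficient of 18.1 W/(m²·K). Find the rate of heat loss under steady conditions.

For a spherical shell R = (1/r₁ − 1/r₂)/(4πk); film R = 1/(h·4πr²). In series:
R_cast iron shell = (1/0.56 − 1/0.5665)/(4π×52.2) = 3.124×10^-5 K/W
R_ceramic-fibre blanket = (1/0.5665 − 1/0.7065)/(4π×0.106) = 0.2626 K/W
R_outer film = 1/(h·4πr_o²) = 1/(18.1×4π×0.7065²) = 0.008808 K/W
R_total = 0.2714 K/W
Q = ΔT/R_total = 149/0.2714

Q ≈ 549 W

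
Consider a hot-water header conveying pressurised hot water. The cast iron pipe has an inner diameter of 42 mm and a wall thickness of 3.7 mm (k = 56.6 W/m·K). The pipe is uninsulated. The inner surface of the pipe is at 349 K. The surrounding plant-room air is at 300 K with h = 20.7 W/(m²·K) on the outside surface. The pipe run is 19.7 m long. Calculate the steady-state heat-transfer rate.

Treating each annulus and film as a series resistance:
R_cast iron pipe wall = ln(24.7/21)/(2π×56.6×19.7) = 2.316×10^-5 K/W
R_outer film = 1/(h_o·2πr_oL) = 1/(20.7×2π×0.0247×19.7) = 0.0158 K/W
R_total = 0.01582 K/W
Q = ΔT/R_total = 49/0.01582

Q ≈ 3100 W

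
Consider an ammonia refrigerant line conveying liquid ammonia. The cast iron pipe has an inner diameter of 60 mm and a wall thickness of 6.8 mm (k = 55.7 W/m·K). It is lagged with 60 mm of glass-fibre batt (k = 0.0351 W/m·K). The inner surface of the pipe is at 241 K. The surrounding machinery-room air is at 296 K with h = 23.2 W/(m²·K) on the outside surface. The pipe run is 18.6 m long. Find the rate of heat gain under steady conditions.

Q ≈ 230 W

For a radial system each layer contributes R = ln(r_out/r_in)/(2πkL); films add R = 1/(hA).
R_cast iron pipe wall = ln(36.8/30)/(2π×55.7×18.6) = 3.138×10^-5 K/W
R_glass-fibre batt = ln(96.8/36.8)/(2π×0.0351×18.6) = 0.2358 K/W
R_outer film = 1/(h_o·2πr_oL) = 1/(23.2×2π×0.0968×18.6) = 0.00381 K/W
R_total = 0.2396 K/W
Q = ΔT/R_total = 55/0.2396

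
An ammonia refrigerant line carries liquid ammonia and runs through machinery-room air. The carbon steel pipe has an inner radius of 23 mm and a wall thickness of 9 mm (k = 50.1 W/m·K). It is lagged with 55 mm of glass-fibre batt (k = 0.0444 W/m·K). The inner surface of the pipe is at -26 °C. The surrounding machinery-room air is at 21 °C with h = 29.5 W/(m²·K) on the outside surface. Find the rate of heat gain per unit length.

Treating each annulus and film as a series resistance:
R_carbon steel pipe wall = ln(32/23)/(2π×50.1×1) = 0.001049 K/W
R_glass-fibre batt = ln(87/32)/(2π×0.0444×1) = 3.585 K/W
R_outer film = 1/(h_o·2πr_oL) = 1/(29.5×2π×0.087×1) = 0.06201 K/W
R_total = 3.648 K/W
Q = ΔT/R_total = 47/3.648

q′ ≈ 12.9 W/m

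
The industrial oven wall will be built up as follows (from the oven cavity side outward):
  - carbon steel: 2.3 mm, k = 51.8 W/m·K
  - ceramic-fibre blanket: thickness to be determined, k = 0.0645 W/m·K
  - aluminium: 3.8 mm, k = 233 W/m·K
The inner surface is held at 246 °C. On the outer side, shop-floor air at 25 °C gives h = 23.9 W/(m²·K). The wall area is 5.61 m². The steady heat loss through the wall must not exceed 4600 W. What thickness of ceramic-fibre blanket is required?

L ≈ 14.7 mm

Series thermal resistances:
R_carbon steel = L/(kA) = 0.0023/(51.8×5.61) = 7.915×10^-6 K/W
R_aluminium = L/(kA) = 0.0038/(233×5.61) = 2.907×10^-6 K/W
R_outer film = 1/(h_o·A) = 1/(23.9×5.61) = 0.007458 K/W
Sum of the known resistances R_other = 0.007469 K/W
Required total resistance R_tot = ΔT/Q_allow = 221/4600 = 0.04804 K/W
R_ceramic-fibre blanket = R_tot − R_other = 0.04057 K/W
L = R·k·A = 0.04057×0.0645×5.61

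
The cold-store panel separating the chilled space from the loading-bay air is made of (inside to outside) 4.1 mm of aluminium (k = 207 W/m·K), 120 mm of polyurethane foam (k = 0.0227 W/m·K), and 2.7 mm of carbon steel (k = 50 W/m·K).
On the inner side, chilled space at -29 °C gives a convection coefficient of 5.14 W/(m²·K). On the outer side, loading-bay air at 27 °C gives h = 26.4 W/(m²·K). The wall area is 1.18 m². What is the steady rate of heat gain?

Using the resistance-network approach (series):
R_inner film = 1/(h_i·A) = 1/(5.14×1.18) = 0.1649 K/W
R_aluminium = L/(kA) = 0.0041/(207×1.18) = 1.679×10^-5 K/W
R_polyurethane foam = L/(kA) = 0.12/(0.0227×1.18) = 4.48 K/W
R_carbon steel = L/(kA) = 0.0027/(50×1.18) = 4.576×10^-5 K/W
R_outer film = 1/(h_o·A) = 1/(26.4×1.18) = 0.0321 K/W
R_total = 4.677 K/W
Q = ΔT / R_total = 56 / 4.677

Q ≈ 12 W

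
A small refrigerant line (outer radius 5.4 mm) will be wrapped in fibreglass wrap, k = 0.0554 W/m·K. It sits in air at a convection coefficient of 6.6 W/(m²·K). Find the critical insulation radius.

r_cr ≈ 8.39 mm

For a cylinder r_cr = k/h = 0.0554/6.6
r_cr = 8.39 mm; since the bare radius (5.4 mm) is below r_cr, adding a thin layer of insulation will *increase* heat loss.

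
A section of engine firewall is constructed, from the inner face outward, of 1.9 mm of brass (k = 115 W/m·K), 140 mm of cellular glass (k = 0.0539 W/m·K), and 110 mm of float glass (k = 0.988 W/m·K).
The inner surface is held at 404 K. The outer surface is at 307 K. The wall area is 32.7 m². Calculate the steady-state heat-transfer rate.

Using the resistance-network approach (series):
R_brass = L/(kA) = 0.0019/(115×32.7) = 5.053×10^-7 K/W
R_cellular glass = L/(kA) = 0.14/(0.0539×32.7) = 0.07943 K/W
R_float glass = L/(kA) = 0.11/(0.988×32.7) = 0.003405 K/W
R_total = 0.08284 K/W
Q = ΔT / R_total = 97 / 0.08284

Q ≈ 1170 W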